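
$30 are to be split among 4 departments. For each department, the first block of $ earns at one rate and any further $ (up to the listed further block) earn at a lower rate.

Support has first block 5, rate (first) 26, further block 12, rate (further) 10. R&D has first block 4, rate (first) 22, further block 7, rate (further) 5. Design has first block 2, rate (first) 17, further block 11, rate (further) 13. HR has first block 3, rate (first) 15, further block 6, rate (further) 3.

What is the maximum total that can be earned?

Rank every tier by rate: Support/tier1 26 > R&D/tier1 22 > Design/tier1 17 > HR/tier1 15 > Design/tier2 13 > Support/tier2 10 > R&D/tier2 5 > HR/tier2 3.
Support/tier1 (26): +5 — 25 left.
R&D/tier1 (22): +4 — 21 left.
Design tier1 at 17: fill all 2 — 19 left.
Fill HR tier1 block (3 at 15) — 16 left.
Design tier2 at 13: fill all 11 — 5 left.
Support/tier2: +5 of 12 at 10; pool empty.
Total = 26×5 + 22×4 + 17×2 + 15×3 + 13×11 + 10×5 = 490.

490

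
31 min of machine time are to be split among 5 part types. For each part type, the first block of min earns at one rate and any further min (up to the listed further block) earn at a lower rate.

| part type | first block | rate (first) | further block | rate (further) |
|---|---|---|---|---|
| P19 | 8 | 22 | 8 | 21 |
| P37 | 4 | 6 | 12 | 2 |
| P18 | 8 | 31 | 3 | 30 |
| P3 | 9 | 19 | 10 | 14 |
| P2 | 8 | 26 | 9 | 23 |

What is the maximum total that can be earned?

Rank every tier by rate: P18/tier1 31 > P18/tier2 30 > P2/tier1 26 > P2/tier2 23 > P19/tier1 22 > P19/tier2 21 > P3/tier1 19 > P3/tier2 14 > P37/tier1 6 > P37/tier2 2.
Fill P18 tier1 block (8 at 31) — 23 left.
P18/tier2 (30): +3 — 20 left.
P2 tier1 at 26: fill all 8 — 12 left.
P2 tier2 at 23: fill all 9 — 3 left.
3 remain; put them into P19 tier1 at 22.
Total = 31×8 + 30×3 + 26×8 + 23×9 + 22×3 = 819.

819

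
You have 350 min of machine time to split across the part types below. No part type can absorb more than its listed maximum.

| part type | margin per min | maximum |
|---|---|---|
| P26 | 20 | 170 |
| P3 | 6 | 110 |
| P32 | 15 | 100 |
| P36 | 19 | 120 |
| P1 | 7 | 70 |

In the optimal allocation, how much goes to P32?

60

Rank by margin per min: P26 20 > P36 19 > P32 15 > P1 7 > P3 6.
P26: +170 to 170 (cap) ; 180 left.
Give P36 120 to hit its cap of 120 ; 60 left.
Only 60 left; P32 takes them to reach 60.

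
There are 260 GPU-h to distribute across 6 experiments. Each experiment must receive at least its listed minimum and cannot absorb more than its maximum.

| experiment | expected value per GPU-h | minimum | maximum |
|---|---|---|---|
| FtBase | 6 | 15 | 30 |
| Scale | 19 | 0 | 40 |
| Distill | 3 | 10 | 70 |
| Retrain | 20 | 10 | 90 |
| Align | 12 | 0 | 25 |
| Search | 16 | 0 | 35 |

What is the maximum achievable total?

3720

Meeting every minimum uses 15+0+10+10+0+0 = 35 GPU-h, leaving 225.
Highest expected value per GPU-h first: Retrain 20 > Scale 19 > Search 16 > Align 12 > FtBase 6 > Distill 3.
Retrain: +80 to 90 (cap) — 145 left.
Scale: +40 to 40 (cap) — 105 left.
Give Search 35 more to hit its cap of 35 — 70 left.
Align takes 25 more to reach its cap of 25 — 45 left.
FtBase: +15 to 30 (cap) — 30 left.
Distill has room for 60 more but only 30 remain, so it gets 40.
Total = 6×30 + 19×40 + 3×40 + 20×90 + 12×25 + 16×35 = 3720.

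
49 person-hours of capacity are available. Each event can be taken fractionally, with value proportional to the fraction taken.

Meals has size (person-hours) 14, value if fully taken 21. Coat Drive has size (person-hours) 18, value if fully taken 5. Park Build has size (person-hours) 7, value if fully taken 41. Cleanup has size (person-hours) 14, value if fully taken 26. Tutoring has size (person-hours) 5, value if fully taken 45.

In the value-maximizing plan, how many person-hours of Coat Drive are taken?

Best value per unit of size first: Tutoring 45/5≈9, Park Build 41/7≈5.86, Cleanup 26/14≈1.86, Meals 21/14≈1.5, Coat Drive 5/18≈0.278.
Tutoring: take in full, 5 person-hours for value 45 ; 44 left.
Take all of Park Build (7 person-hours, value 41) ; 37 person-hours left.
Take all of Cleanup (14 person-hours, value 26) ; 23 person-hours left.
Meals: take in full, 14 person-hours for value 21 ; 9 left.
9 person-hours left: a 9/18 share of Coat Drive gives 5×9/18 = 2.5.

9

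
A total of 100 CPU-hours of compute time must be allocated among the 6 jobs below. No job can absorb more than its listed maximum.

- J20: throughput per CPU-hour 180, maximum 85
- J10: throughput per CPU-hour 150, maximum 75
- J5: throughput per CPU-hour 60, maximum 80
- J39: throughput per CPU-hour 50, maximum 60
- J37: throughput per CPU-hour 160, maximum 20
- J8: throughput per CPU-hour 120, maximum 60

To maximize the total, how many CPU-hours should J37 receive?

15

Highest throughput per CPU-hour first: J20 180 > J37 160 > J10 150 > J8 120 > J5 60 > J39 50.
Give J20 85 to hit its cap of 85 — 15 left.
J37: +15 (room for 20) → 15. Pool exhausted.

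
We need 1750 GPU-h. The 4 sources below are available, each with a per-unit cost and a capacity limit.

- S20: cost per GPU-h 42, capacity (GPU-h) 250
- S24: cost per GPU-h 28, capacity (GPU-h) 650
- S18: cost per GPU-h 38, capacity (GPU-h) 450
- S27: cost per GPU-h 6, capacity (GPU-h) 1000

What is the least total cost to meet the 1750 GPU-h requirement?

Fill from the cheapest source first.
S27 (6): use full 1000 ; 750 GPU-h to go.
S24 at 28: take all 650 GPU-h ; 100 still needed.
S18 at 38: take 100 of its 450 ; requirement met.
S20: unused.
Cost = 1000×6 + 650×28 + 100×38 = 28000.

28000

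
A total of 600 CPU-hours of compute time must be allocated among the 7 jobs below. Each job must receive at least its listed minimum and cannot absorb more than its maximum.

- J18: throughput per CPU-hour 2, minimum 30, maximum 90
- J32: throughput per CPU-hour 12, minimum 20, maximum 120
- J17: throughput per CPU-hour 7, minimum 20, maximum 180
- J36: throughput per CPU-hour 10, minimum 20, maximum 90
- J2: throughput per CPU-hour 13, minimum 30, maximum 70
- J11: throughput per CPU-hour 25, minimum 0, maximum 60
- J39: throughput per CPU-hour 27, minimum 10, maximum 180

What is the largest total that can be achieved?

Meeting every minimum uses 30+20+20+20+30+0+10 = 130 CPU-hours, leaving 470.
Rank by throughput per CPU-hour: J39 27 > J11 25 > J2 13 > J32 12 > J36 10 > J17 7 > J18 2.
J39: +170 to 180 (cap) → 300 left.
Give J11 60 more to hit its cap of 60 → 240 left.
J2: +40 to 70 (cap) → 200 left.
Give J32 100 more to hit its cap of 120 → 100 left.
J36: +70 to 90 (cap) → 30 left.
J17: +30 (room for 160) → 50. Pool exhausted.
Total = 2×30 + 12×120 + 7×50 + 10×90 + 13×70 + 25×60 + 27×180 = 10020.

10020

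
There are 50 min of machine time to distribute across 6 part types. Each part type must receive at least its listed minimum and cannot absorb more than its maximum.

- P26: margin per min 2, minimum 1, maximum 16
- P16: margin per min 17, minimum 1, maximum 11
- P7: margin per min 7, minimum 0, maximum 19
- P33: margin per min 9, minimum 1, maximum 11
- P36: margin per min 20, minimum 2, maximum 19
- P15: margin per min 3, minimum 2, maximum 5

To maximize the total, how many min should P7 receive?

6

Meeting every minimum uses 1+1+0+1+2+2 = 7 min, leaving 43.
Highest margin per min first: P36 20 > P16 17 > P33 9 > P7 7 > P15 3 > P26 2.
P36: +17 to 19 (cap) ; 26 left.
P16: +10 to 11 (cap) ; 16 left.
P33 takes 10 more to reach its cap of 11 ; 6 left.
Only 6 left; P7 takes them to reach 6.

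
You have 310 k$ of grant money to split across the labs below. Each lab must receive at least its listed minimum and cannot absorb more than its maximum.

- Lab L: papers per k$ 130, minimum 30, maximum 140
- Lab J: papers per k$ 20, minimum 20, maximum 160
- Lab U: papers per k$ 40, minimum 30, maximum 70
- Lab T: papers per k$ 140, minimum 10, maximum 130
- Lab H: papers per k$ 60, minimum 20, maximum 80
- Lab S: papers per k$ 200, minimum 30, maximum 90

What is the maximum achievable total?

41500

Meeting every minimum uses 30+20+30+10+20+30 = 140 k$, leaving 170.
Rank by papers per k$: Lab S 200 > Lab T 140 > Lab L 130 > Lab H 60 > Lab U 40 > Lab J 20.
Give Lab S 60 more to hit its cap of 90 — 110 left.
Lab T: +110 (room for 120) → 120. Pool exhausted.
Total = 130×30 + 20×20 + 40×30 + 140×120 + 60×20 + 200×90 = 41500.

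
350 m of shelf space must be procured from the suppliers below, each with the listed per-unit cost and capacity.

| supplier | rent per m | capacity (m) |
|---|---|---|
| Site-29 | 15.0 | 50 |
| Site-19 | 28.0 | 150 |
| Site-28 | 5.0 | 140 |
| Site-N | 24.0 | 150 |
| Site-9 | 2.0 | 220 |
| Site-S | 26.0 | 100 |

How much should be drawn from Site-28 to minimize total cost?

130

Cheapest first:
Site-9 at 2.0: take all 220 m — 130 still needed.
Take 130 from Site-28 at 5.0 to finish.
Site-29, Site-N, Site-S, Site-19: unused.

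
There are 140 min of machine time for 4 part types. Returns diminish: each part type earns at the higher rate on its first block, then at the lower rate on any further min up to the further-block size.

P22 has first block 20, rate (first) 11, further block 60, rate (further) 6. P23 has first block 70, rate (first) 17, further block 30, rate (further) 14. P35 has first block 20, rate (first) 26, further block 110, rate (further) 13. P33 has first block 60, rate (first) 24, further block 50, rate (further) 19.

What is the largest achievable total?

Treat each block as its own option and order by rate: P35/tier1 26 > P33/tier1 24 > P33/tier2 19 > P23/tier1 17 > P23/tier2 14 > P35/tier2 13 > P22/tier1 11 > P22/tier2 6.
P35/tier1 (26): +20 → 120 left.
P33 tier1 at 24: fill all 60 → 60 left.
P33 tier2 at 19: fill all 50 → 10 left.
P23 tier1 at 17: only 10 left, fill 10.
Total = 26×20 + 24×60 + 19×50 + 17×10 = 3080.

3080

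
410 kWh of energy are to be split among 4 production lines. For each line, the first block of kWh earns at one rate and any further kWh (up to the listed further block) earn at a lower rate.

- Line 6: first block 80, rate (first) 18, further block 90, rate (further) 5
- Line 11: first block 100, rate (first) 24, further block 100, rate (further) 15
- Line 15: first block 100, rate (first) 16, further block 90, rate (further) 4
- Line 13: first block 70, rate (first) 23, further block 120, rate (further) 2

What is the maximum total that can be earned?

7950

Treat each block as its own option and order by rate: Line 11/first 24 > Line 13/first 23 > Line 6/first 18 > Line 15/first 16 > Line 11/second 15 > Line 6/second 5 > Line 15/second 4 > Line 13/second 2.
Fill Line 11 first block (100 at 24) ; 310 left.
Fill Line 13 first block (70 at 23) ; 240 left.
Fill Line 6 first block (80 at 18) ; 160 left.
Line 15/first (16): +100 ; 60 left.
Line 11 second at 15: only 60 left, fill 60.
Total = 24×100 + 23×70 + 18×80 + 16×100 + 15×60 = 7950.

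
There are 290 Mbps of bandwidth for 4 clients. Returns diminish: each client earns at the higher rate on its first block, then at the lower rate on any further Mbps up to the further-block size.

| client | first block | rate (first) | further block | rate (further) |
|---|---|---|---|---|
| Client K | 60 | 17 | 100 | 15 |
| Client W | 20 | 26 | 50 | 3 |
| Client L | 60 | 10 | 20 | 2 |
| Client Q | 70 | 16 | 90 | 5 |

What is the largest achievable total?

Rank every tier by rate: Client W/tier1 26 > Client K/tier1 17 > Client Q/tier1 16 > Client K/tier2 15 > Client L/tier1 10 > Client Q/tier2 5 > Client W/tier2 3 > Client L/tier2 2.
Fill Client W tier1 block (20 at 26) → 270 left.
Client K tier1 at 17: fill all 60 → 210 left.
Fill Client Q tier1 block (70 at 16) → 140 left.
Client K tier2 at 15: fill all 100 → 40 left.
Client L tier1 at 10: only 40 left, fill 40.
Total = 26×20 + 17×60 + 16×70 + 15×100 + 10×40 = 4560.

4560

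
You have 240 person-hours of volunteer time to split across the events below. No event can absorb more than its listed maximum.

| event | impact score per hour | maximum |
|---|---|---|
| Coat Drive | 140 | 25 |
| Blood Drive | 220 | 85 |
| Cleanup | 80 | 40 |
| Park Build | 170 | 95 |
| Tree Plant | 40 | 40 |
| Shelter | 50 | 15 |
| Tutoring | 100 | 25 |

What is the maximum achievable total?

Rank by impact score per hour: Blood Drive 220 > Park Build 170 > Coat Drive 140 > Tutoring 100 > Cleanup 80 > Shelter 50 > Tree Plant 40.
Blood Drive: +85 to 85 (cap) — 155 left.
Park Build takes 95 to reach its cap of 95 — 60 left.
Coat Drive takes 25 to reach its cap of 25 — 35 left.
Give Tutoring 25 to hit its cap of 25 — 10 left.
Cleanup: +10 (room for 40) → 10. Pool exhausted.
Total = 140×25 + 220×85 + 80×10 + 170×95 + 100×25 = 41650.

41650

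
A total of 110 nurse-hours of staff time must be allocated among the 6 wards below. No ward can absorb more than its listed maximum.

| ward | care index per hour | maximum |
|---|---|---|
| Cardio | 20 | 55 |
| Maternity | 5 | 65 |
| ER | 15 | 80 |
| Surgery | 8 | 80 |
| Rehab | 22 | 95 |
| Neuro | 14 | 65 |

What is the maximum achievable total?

2390

Highest care index per hour first: Rehab 22 > Cardio 20 > ER 15 > Neuro 14 > Surgery 8 > Maternity 5.
Give Rehab 95 to hit its cap of 95 ; 15 left.
Cardio: +15 (room for 55) → 15. Pool exhausted.
Total = 20×15 + 22×95 = 2390.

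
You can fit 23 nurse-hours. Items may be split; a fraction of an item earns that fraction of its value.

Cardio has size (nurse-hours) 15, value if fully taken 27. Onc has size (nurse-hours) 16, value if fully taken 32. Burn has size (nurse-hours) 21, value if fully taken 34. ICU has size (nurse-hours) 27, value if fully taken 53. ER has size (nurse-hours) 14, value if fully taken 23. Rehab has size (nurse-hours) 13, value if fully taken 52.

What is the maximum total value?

72

Sort by value density: Rehab 52/13≈4, Onc 32/16≈2, ICU 53/27≈1.96, Cardio 27/15≈1.8, ER 23/14≈1.64, Burn 34/21≈1.62.
Rehab: take in full, 13 nurse-hours for value 52 → 10 left.
10 nurse-hours left: a 10/16 share of Onc gives 32×10/16 = 20.
Total value = 72.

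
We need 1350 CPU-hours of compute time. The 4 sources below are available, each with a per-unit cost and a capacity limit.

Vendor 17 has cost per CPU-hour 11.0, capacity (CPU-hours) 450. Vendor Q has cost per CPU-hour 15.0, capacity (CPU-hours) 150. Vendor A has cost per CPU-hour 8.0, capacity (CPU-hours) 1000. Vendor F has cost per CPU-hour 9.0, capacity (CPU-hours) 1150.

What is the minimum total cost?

11150

Cheapest first:
Vendor A at 8.0: take all 1000 CPU-hours ; 350 still needed.
Vendor F at 9.0: take 350 of its 1150 ; requirement met.
Vendor 17, Vendor Q: unused.
Cost = 1000×8.0 + 350×9.0 = 11150.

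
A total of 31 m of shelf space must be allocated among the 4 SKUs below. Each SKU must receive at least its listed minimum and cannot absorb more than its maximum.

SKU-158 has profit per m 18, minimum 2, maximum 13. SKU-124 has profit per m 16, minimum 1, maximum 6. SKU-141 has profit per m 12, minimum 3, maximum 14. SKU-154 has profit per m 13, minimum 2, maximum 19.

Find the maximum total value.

Meeting every minimum uses 2+1+3+2 = 8 m, leaving 23.
Rank by profit per m: SKU-158 18 > SKU-124 16 > SKU-154 13 > SKU-141 12.
Give SKU-158 11 more to hit its cap of 13 → 12 left.
SKU-124 takes 5 more to reach its cap of 6 → 7 left.
SKU-154: +7 (room for 17) → 9. Pool exhausted.
Total = 18×13 + 16×6 + 12×3 + 13×9 = 483.

483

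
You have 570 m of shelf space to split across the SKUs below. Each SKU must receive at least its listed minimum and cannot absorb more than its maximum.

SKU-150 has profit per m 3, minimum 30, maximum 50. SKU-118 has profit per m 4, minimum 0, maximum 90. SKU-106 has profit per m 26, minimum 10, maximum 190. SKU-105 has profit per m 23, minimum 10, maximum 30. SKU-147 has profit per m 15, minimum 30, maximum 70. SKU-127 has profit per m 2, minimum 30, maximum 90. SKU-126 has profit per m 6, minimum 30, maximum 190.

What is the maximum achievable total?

8090

Meeting every minimum uses 30+0+10+10+30+30+30 = 140 m, leaving 430.
Highest profit per m first: SKU-106 26 > SKU-105 23 > SKU-147 15 > SKU-126 6 > SKU-118 4 > SKU-150 3 > SKU-127 2.
Give SKU-106 180 more to hit its cap of 190 — 250 left.
SKU-105: +20 to 30 (cap) — 230 left.
Give SKU-147 40 more to hit its cap of 70 — 190 left.
SKU-126: +160 to 190 (cap) — 30 left.
SKU-118 has room for 90 more but only 30 remain, so it gets 30.
Total = 3×30 + 4×30 + 26×190 + 23×30 + 15×70 + 2×30 + 6×190 = 8090.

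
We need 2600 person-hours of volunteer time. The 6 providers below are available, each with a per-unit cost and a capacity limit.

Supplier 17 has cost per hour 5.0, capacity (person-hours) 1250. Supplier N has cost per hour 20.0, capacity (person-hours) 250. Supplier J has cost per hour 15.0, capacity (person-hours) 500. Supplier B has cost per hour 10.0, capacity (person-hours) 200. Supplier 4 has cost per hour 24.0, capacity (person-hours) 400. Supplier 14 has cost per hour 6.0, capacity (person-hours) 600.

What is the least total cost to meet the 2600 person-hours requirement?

Fill from the cheapest provider first.
Supplier 17 (5.0): use full 1250 → 1350 person-hours to go.
Supplier 14 (6.0): use full 600 → 750 person-hours to go.
Supplier B (10.0): use full 200 → 550 person-hours to go.
Supplier J at 15.0: take all 500 person-hours → 50 still needed.
Supplier N at 20.0: take 50 of its 250 → requirement met.
Supplier 4: unused.
Cost = 1250×5.0 + 600×6.0 + 200×10.0 + 500×15.0 + 50×20.0 = 20350.

20350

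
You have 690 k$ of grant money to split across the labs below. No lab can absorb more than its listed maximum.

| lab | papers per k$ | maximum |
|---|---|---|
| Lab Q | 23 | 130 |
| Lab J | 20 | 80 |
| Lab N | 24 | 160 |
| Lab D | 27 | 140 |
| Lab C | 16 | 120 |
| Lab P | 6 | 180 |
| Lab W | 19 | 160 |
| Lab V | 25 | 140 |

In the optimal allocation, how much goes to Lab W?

Highest papers per k$ first: Lab D 27 > Lab V 25 > Lab N 24 > Lab Q 23 > Lab J 20 > Lab W 19 > Lab C 16 > Lab P 6.
Give Lab D 140 to hit its cap of 140 → 550 left.
Lab V: +140 to 140 (cap) → 410 left.
Give Lab N 160 to hit its cap of 160 → 250 left.
Lab Q: +130 to 130 (cap) → 120 left.
Give Lab J 80 to hit its cap of 80 → 40 left.
Lab W has room for 160 but only 40 remain, so it gets 40.

40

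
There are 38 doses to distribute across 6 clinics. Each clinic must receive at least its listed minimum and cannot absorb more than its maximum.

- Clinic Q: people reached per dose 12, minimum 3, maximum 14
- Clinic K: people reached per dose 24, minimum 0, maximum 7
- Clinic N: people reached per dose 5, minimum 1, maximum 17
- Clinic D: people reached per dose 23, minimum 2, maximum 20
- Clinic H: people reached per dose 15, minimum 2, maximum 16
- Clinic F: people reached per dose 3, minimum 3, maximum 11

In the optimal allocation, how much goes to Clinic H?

4

Meeting every minimum uses 3+0+1+2+2+3 = 11 doses, leaving 27.
Highest people reached per dose first: Clinic K 24 > Clinic D 23 > Clinic H 15 > Clinic Q 12 > Clinic N 5 > Clinic F 3.
Clinic K takes 7 more to reach its cap of 7 ; 20 left.
Clinic D: +18 to 20 (cap) ; 2 left.
Only 2 left; Clinic H takes them to reach 4.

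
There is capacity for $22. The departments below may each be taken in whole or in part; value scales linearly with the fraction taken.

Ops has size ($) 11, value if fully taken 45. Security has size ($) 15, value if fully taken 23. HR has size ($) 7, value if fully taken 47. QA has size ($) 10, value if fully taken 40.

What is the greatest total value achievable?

Sort by value density: HR 47/7≈6.71, Ops 45/11≈4.09, QA 40/10≈4, Security 23/15≈1.53.
Take all of HR (7 $, value 47) → 15 $ left.
All 11 $ of Ops fit (value 45) → 4 remain.
Fill the last 4 $ with part of QA: 4/10 of it earns 16.
Total value = 108.

108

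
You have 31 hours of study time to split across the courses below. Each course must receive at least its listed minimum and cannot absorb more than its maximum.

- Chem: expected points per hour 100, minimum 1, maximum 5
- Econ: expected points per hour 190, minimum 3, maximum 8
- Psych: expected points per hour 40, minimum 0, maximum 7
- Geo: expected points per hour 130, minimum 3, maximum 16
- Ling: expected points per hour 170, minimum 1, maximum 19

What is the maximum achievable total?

Meeting every minimum uses 1+3+0+3+1 = 8 hours, leaving 23.
Order the courses by expected points per hour: Econ 190 > Ling 170 > Geo 130 > Chem 100 > Psych 40.
Give Econ 5 more to hit its cap of 8 → 18 left.
Ling: +18 to 19 (cap) → 0 left.
Total = 100×1 + 190×8 + 130×3 + 170×19 = 5240.

5240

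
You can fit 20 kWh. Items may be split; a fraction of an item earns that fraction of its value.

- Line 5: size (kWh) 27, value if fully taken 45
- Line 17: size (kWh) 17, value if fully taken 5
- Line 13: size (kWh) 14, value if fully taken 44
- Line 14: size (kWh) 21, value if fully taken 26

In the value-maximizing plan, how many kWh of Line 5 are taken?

Rank by value-to-size ratio: Line 13 44/14≈3.14, Line 5 45/27≈1.67, Line 14 26/21≈1.24, Line 17 5/17≈0.294.
Line 13: take in full, 14 kWh for value 44 ; 6 left.
Fill the last 6 kWh with part of Line 5: 6/27 of it earns 10.

6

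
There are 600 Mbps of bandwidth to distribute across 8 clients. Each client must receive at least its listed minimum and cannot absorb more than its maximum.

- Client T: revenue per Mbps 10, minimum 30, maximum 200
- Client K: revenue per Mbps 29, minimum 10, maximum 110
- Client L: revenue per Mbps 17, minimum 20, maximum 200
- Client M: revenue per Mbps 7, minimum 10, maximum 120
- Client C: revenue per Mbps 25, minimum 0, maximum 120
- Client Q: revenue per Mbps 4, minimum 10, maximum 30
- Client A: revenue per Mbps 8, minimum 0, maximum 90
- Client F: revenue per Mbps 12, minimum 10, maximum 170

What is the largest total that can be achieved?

Meeting every minimum uses 30+10+20+10+0+10+0+10 = 90 Mbps, leaving 510.
Rank by revenue per Mbps: Client K 29 > Client C 25 > Client L 17 > Client F 12 > Client T 10 > Client A 8 > Client M 7 > Client Q 4.
Client K takes 100 more to reach its cap of 110 → 410 left.
Give Client C 120 more to hit its cap of 120 → 290 left.
Give Client L 180 more to hit its cap of 200 → 110 left.
Only 110 left; Client F takes them to reach 120.
Total = 10×30 + 29×110 + 17×200 + 7×10 + 25×120 + 4×10 + 12×120 = 11440.

11440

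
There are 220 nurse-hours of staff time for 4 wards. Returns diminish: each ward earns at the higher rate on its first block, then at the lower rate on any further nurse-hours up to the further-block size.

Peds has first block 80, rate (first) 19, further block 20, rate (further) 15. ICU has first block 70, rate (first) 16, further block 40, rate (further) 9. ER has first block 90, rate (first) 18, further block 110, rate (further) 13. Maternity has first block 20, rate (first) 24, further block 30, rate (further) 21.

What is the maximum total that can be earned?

Order all 8 blocks by rate: Maternity/first 24 > Maternity/second 21 > Peds/first 19 > ER/first 18 > ICU/first 16 > Peds/second 15 > ER/second 13 > ICU/second 9.
Maternity first at 24: fill all 20 — 200 left.
Fill Maternity second block (30 at 21) — 170 left.
Fill Peds first block (80 at 19) — 90 left.
Fill ER first block (90 at 18) — 0 left.
Total = 24×20 + 21×30 + 19×80 + 18×90 = 4250.

4250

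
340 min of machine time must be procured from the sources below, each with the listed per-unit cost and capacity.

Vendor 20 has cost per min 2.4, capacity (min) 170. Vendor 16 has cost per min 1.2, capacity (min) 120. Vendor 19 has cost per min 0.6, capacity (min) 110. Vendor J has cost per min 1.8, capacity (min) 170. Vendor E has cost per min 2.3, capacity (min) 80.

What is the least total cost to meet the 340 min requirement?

Cheapest first:
Vendor 19 at 0.6: take all 110 min → 230 still needed.
Vendor 16 (1.2): use full 120 → 110 min to go.
Vendor J at 1.8: take 110 of its 170 → requirement met.
Vendor E, Vendor 20: unused.
Cost = 110×0.6 + 120×1.2 + 110×1.8 = 408.

408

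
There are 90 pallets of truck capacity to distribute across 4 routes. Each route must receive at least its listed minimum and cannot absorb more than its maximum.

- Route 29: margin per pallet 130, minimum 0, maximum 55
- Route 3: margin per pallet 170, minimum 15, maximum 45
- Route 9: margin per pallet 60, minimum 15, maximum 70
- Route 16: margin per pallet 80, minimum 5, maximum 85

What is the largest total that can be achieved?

Meeting every minimum uses 0+15+15+5 = 35 pallets, leaving 55.
Highest margin per pallet first: Route 3 170 > Route 29 130 > Route 16 80 > Route 9 60.
Give Route 3 30 more to hit its cap of 45 ; 25 left.
Route 29: +25 (room for 55) → 25. Pool exhausted.
Total = 130×25 + 170×45 + 60×15 + 80×5 = 12200.

12200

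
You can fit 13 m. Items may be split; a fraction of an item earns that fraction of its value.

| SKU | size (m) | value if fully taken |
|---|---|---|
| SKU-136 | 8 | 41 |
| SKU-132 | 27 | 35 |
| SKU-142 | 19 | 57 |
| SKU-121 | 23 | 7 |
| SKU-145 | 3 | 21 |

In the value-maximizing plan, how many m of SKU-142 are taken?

Sort by value density: SKU-145 21/3≈7, SKU-136 41/8≈5.12, SKU-142 57/19≈3, SKU-132 35/27≈1.3, SKU-121 7/23≈0.304.
SKU-145: take in full, 3 m for value 21 ; 10 left.
SKU-136: take in full, 8 m for value 41 ; 2 left.
Only 2 m remain; take 2/19 of SKU-142 for value 57×2/19 = 6.

2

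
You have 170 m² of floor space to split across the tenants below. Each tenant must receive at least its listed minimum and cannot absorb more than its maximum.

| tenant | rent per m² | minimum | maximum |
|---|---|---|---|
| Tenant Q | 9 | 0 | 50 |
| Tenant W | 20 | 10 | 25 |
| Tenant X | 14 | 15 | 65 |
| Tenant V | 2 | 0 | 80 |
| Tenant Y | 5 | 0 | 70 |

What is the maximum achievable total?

2010

Meeting every minimum uses 0+10+15+0+0 = 25 m², leaving 145.
Highest rent per m² first: Tenant W 20 > Tenant X 14 > Tenant Q 9 > Tenant Y 5 > Tenant V 2.
Give Tenant W 15 more to hit its cap of 25 ; 130 left.
Tenant X takes 50 more to reach its cap of 65 ; 80 left.
Tenant Q: +50 to 50 (cap) ; 30 left.
Only 30 left; Tenant Y takes them to reach 30.
Total = 9×50 + 20×25 + 14×65 + 5×30 = 2010.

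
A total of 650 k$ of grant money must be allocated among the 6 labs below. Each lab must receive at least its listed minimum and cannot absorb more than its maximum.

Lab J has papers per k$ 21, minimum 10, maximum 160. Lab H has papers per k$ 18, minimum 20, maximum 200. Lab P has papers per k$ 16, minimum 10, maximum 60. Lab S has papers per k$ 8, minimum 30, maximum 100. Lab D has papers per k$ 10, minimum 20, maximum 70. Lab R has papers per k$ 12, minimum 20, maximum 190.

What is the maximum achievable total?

10520

Meeting every minimum uses 10+20+10+30+20+20 = 110 k$, leaving 540.
Highest papers per k$ first: Lab J 21 > Lab H 18 > Lab P 16 > Lab R 12 > Lab D 10 > Lab S 8.
Lab J takes 150 more to reach its cap of 160 — 390 left.
Give Lab H 180 more to hit its cap of 200 — 210 left.
Give Lab P 50 more to hit its cap of 60 — 160 left.
Lab R has room for 170 more but only 160 remain, so it gets 180.
Total = 21×160 + 18×200 + 16×60 + 8×30 + 10×20 + 12×180 = 10520.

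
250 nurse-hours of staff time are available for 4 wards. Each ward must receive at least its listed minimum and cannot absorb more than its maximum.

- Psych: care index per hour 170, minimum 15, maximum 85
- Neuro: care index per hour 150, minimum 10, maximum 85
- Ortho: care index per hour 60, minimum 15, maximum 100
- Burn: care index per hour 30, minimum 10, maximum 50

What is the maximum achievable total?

Meeting every minimum uses 15+10+15+10 = 50 nurse-hours, leaving 200.
Highest care index per hour first: Psych 170 > Neuro 150 > Ortho 60 > Burn 30.
Psych takes 70 more to reach its cap of 85 ; 130 left.
Neuro takes 75 more to reach its cap of 85 ; 55 left.
Only 55 left; Ortho takes them to reach 70.
Total = 170×85 + 150×85 + 60×70 + 30×10 = 31700.

31700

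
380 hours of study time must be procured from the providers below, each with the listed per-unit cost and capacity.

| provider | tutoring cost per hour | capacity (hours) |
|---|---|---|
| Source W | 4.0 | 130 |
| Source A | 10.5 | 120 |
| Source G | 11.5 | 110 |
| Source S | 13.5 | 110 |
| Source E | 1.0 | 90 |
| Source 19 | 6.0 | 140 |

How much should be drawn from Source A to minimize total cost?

20

Use providers in increasing cost order.
Source E (1.0): use full 90 ; 290 hours to go.
Take 130 from Source W at 4.0 ; need 160 more.
Take 140 from Source 19 at 6.0 ; need 20 more.
Source A at 10.5: take 20 of its 120 ; requirement met.
Source G, Source S: unused.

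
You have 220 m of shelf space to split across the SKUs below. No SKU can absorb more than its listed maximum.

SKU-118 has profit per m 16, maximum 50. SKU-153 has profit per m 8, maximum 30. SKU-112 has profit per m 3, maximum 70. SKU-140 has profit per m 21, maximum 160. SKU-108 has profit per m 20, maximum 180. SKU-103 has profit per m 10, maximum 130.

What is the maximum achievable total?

Order the SKUs by profit per m: SKU-140 21 > SKU-108 20 > SKU-118 16 > SKU-103 10 > SKU-153 8 > SKU-112 3.
SKU-140: +160 to 160 (cap) — 60 left.
SKU-108: +60 (room for 180) → 60. Pool exhausted.
Total = 21×160 + 20×60 = 4560.

4560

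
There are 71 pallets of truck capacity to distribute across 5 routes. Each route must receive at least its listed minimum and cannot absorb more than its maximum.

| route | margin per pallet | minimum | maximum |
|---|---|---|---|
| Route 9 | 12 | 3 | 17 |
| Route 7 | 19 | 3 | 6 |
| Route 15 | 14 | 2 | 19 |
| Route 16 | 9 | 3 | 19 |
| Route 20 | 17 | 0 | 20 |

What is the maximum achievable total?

Meeting every minimum uses 3+3+2+3+0 = 11 pallets, leaving 60.
Order the routes by margin per pallet: Route 7 19 > Route 20 17 > Route 15 14 > Route 9 12 > Route 16 9.
Route 7 takes 3 more to reach its cap of 6 → 57 left.
Route 20 takes 20 more to reach its cap of 20 → 37 left.
Give Route 15 17 more to hit its cap of 19 → 20 left.
Route 9 takes 14 more to reach its cap of 17 → 6 left.
Route 16 has room for 16 more but only 6 remain, so it gets 9.
Total = 12×17 + 19×6 + 14×19 + 9×9 + 17×20 = 1005.

1005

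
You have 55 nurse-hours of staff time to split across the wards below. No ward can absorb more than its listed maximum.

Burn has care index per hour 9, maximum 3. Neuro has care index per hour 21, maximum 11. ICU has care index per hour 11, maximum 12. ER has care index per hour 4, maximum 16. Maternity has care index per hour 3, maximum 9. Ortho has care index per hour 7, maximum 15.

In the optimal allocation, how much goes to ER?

Rank by care index per hour: Neuro 21 > ICU 11 > Burn 9 > Ortho 7 > ER 4 > Maternity 3.
Neuro takes 11 to reach its cap of 11 → 44 left.
Give ICU 12 to hit its cap of 12 → 32 left.
Burn: +3 to 3 (cap) → 29 left.
Ortho: +15 to 15 (cap) → 14 left.
Only 14 left; ER takes them to reach 14.

14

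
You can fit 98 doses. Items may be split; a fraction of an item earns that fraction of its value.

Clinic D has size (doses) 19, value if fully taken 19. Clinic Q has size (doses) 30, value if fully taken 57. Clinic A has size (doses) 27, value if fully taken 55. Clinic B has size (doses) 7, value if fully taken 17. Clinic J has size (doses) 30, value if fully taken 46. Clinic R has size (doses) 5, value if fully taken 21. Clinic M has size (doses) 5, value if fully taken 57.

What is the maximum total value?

Rank by value-to-size ratio: Clinic M 57/5≈11.4, Clinic R 21/5≈4.2, Clinic B 17/7≈2.43, Clinic A 55/27≈2.04, Clinic Q 57/30≈1.9, Clinic J 46/30≈1.53, Clinic D 19/19≈1.
All 5 doses of Clinic M fit (value 57) → 93 remain.
Take all of Clinic R (5 doses, value 21) → 88 doses left.
Take all of Clinic B (7 doses, value 17) → 81 doses left.
Take all of Clinic A (27 doses, value 55) → 54 doses left.
Take all of Clinic Q (30 doses, value 57) → 24 doses left.
24 doses left: a 24/30 share of Clinic J gives 46×24/30 = 36.8.
Total value = 243.8.

243.8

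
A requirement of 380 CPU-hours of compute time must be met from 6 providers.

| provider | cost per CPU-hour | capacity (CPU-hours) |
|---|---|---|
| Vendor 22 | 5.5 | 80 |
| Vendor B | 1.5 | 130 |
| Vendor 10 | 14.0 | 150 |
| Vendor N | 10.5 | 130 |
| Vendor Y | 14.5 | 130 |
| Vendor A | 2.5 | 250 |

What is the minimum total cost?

Cheapest first:
Vendor B (1.5): use full 130 → 250 CPU-hours to go.
Vendor A (2.5): use full 250 → 0 CPU-hours to go.
Vendor 22, Vendor N, Vendor 10, Vendor Y: unused.
Cost = 130×1.5 + 250×2.5 = 820.

820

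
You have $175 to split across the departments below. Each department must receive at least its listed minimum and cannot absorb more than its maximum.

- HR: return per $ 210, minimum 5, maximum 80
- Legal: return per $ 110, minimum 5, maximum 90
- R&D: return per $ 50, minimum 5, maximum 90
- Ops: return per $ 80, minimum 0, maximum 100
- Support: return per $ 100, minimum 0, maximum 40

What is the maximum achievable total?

Meeting every minimum uses 5+5+5+0+0 = 15 $, leaving 160.
Rank by return per $: HR 210 > Legal 110 > Support 100 > Ops 80 > R&D 50.
Give HR 75 more to hit its cap of 80 → 85 left.
Give Legal 85 more to hit its cap of 90 → 0 left.
Total = 210×80 + 110×90 + 50×5 = 26950.

26950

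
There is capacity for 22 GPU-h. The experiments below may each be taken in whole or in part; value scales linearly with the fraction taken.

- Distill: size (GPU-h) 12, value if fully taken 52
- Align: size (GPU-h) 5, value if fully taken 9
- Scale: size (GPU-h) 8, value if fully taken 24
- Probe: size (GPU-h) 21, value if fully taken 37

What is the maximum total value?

Sort by value density: Distill 52/12≈4.33, Scale 24/8≈3, Align 9/5≈1.8, Probe 37/21≈1.76.
Take all of Distill (12 GPU-h, value 52) ; 10 GPU-h left.
Scale: take in full, 8 GPU-h for value 24 ; 2 left.
Fill the last 2 GPU-h with part of Align: 2/5 of it earns 3.6.
Total value = 79.6.

79.6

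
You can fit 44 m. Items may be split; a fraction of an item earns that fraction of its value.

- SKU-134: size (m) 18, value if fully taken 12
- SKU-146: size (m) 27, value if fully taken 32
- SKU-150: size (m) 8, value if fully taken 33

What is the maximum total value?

Sort by value density: SKU-150 33/8≈4.12, SKU-146 32/27≈1.19, SKU-134 12/18≈0.667.
Take all of SKU-150 (8 m, value 33) → 36 m left.
SKU-146: take in full, 27 m for value 32 → 9 left.
9 m left: a 9/18 share of SKU-134 gives 12×9/18 = 6.
Total value = 71.

71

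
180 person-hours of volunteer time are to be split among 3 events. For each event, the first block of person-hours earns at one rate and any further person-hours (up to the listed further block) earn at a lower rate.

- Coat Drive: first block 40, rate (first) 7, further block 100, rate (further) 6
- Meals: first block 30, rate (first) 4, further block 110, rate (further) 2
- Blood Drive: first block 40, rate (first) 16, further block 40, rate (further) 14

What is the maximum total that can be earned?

Order all 6 blocks by rate: Blood Drive/tier1 16 > Blood Drive/tier2 14 > Coat Drive/tier1 7 > Coat Drive/tier2 6 > Meals/tier1 4 > Meals/tier2 2.
Blood Drive tier1 at 16: fill all 40 → 140 left.
Blood Drive tier2 at 14: fill all 40 → 100 left.
Coat Drive tier1 at 7: fill all 40 → 60 left.
Coat Drive tier2 at 6: only 60 left, fill 60.
Total = 16×40 + 14×40 + 7×40 + 6×60 = 1840.

1840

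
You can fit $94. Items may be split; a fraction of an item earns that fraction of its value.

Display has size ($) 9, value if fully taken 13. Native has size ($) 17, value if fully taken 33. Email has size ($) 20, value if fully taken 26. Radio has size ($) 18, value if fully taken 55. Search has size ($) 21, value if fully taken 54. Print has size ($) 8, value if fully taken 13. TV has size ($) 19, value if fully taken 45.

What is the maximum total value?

Best value per unit of size first: Radio 55/18≈3.06, Search 54/21≈2.57, TV 45/19≈2.37, Native 33/17≈1.94, Print 13/8≈1.62, Display 13/9≈1.44, Email 26/20≈1.3.
Radio: take in full, 18 $ for value 55 → 76 left.
Search: take in full, 21 $ for value 54 → 55 left.
Take all of TV (19 $, value 45) → 36 $ left.
All 17 $ of Native fit (value 33) → 19 remain.
Print: take in full, 8 $ for value 13 → 11 left.
Take all of Display (9 $, value 13) → 2 $ left.
Only 2 $ remain; take 2/20 of Email for value 26×2/20 = 2.6.
Total value = 215.6.

215.6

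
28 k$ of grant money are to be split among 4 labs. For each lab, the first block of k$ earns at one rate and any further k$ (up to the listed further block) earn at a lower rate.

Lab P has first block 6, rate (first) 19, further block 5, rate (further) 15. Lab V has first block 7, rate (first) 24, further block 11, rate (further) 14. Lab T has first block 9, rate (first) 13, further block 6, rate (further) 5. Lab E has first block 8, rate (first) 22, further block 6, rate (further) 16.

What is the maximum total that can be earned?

569

Treat each block as its own option and order by rate: Lab V/first 24 > Lab E/first 22 > Lab P/first 19 > Lab E/second 16 > Lab P/second 15 > Lab V/second 14 > Lab T/first 13 > Lab T/second 5.
Lab V first at 24: fill all 7 → 21 left.
Lab E first at 22: fill all 8 → 13 left.
Lab P first at 19: fill all 6 → 7 left.
Fill Lab E second block (6 at 16) → 1 left.
Lab P second at 15: only 1 left, fill 1.
Total = 24×7 + 22×8 + 19×6 + 16×6 + 15×1 = 569.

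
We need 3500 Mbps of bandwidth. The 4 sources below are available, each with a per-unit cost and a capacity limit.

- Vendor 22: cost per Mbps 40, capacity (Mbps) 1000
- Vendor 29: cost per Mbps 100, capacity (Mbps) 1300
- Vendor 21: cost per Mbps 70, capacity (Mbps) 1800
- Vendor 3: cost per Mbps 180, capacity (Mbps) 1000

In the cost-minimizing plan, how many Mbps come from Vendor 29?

700

Use sources in increasing cost order.
Vendor 22 (40): use full 1000 → 2500 Mbps to go.
Take 1800 from Vendor 21 at 70 → need 700 more.
Vendor 29 at 100: take 700 of its 1300 → requirement met.
Vendor 3: unused.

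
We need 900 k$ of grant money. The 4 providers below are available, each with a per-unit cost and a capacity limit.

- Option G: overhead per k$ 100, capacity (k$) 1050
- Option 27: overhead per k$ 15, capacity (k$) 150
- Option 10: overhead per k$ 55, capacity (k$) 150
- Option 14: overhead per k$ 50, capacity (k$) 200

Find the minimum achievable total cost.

60500

Cheapest first:
Option 27 (15): use full 150 — 750 k$ to go.
Option 14 (50): use full 200 — 550 k$ to go.
Take 150 from Option 10 at 55 — need 400 more.
Option G (100): take the remaining 400 — done.
Cost = 150×15 + 200×50 + 150×55 + 400×100 = 60500.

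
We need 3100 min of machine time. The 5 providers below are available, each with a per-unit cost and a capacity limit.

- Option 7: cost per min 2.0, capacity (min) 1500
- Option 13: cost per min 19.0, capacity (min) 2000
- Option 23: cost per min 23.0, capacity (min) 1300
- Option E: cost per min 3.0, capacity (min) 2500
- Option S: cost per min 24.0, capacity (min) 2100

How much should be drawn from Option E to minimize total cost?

1600

Fill from the cheapest provider first.
Take 1500 from Option 7 at 2.0 ; need 1600 more.
Option E (3.0): take the remaining 1600 ; done.
Option 13, Option 23, Option S: unused.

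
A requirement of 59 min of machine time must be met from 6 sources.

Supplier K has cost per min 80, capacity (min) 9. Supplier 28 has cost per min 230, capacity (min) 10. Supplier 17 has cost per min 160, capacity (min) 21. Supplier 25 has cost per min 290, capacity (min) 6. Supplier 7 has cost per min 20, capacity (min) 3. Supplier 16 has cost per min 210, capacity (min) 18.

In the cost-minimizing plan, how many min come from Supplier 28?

8

Cheapest first:
Supplier 7 at 20: take all 3 min — 56 still needed.
Take 9 from Supplier K at 80 — need 47 more.
Supplier 17 (160): use full 21 — 26 min to go.
Supplier 16 at 210: take all 18 min — 8 still needed.
Supplier 28 at 230: take 8 of its 10 — requirement met.
Supplier 25: unused.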